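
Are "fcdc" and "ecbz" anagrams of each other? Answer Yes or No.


String 1: 'fcdc' -> sorted: 'ccdf'
String 2: 'ecbz' -> sorted: 'bcez'
Compare sorted forms: 'ccdf' != 'bcez'
Anagram: No


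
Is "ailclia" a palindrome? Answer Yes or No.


Input string: 'ailclia'
Reversed: 'ailclia'
Compare pairs: s[0]='a' vs s[6]='a' (match), s[1]='i' vs s[5]='i' (match), s[2]='l' vs s[4]='l' (match)
Palindrome: Yes


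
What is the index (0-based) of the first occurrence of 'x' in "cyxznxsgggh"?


Input string: 'cyxznxsgggh'
Target: 'x'
Scanning left to right: s[0]='c', s[1]='y', s[2]='x'
First match at index: 2


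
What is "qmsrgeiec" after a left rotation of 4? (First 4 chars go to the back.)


Input: 'qmsrgeiec', shift = 4
Operation: split at index 4 and swap parts
Front part s[0:4] = 'qmsr'
Back part s[4:] = 'geiec'
Rotated = back + front = 'geiec' + 'qmsr'
Result: geiecqmsr


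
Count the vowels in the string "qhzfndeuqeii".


Input string: 'qhzfndeuqeii'
Operation: count vowels (a, e, i, o, u)
Scan: s[0]='q', s[1]='h', s[2]='z', s[3]='f', s[4]='n', s[5]='d', s[6]='e' (vowel), s[7]='u' (vowel), s[8]='q', s[9]='e' (vowel), s[10]='i' (vowel), s[11]='i' (vowel)
Vowels found: 5
Result: 5


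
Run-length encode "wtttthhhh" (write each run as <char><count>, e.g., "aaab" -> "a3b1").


Input: 'wtttthhhh'
Operation: identify consecutive runs
Runs: 'w' -> w1, 'tttt' -> t4, 'hhhh' -> h4
Encoded: w1t4h4


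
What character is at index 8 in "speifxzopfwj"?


Input string: 'speifxzopfwj'
Operation: get character at index 8
Index mapping: s[0]='s', s[1]='p', s[2]='e', s[3]='i', s[4]='f', s[5]='x', s[6]='z', s[7]='o', s[8]='p'
Result: 'p'


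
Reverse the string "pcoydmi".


Input string: 'pcoydmi'
Operation: reverse character order
Original order: 'p' -> 'c' -> 'o' -> 'y' -> 'd' -> 'm' -> 'i'
Reversed order: 'i' -> 'm' -> 'd' -> 'y' -> 'o' -> 'c' -> 'p'
Result: imdyocp


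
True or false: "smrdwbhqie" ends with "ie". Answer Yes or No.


Input string: 'smrdwbhqie'
Suffix to check: 'ie'
Last 2 characters of input: 'ie'
Match: True
Result: Yes


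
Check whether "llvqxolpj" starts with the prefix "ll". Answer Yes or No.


Input string: 'llvqxolpj'
Prefix to check: 'll'
First 2 characters of input: 'll'
Match: True
Result: Yes


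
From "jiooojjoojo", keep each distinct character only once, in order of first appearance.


Input: 'jiooojjoojo'
Operation: keep first occurrence of each character
Scan: s[0]='j' new -> keep; s[1]='i' new -> keep; s[2]='o' new -> keep; s[3]='o' seen -> skip; s[4]='o' seen -> skip; s[5]='j' seen -> skip; s[6]='j' seen -> skip; s[7]='o' seen -> skip; s[8]='o' seen -> skip; s[9]='j' seen -> skip; s[10]='o' seen -> skip
Result: jio


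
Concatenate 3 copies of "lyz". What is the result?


Input string: 'lyz'
Operation: repeat 3 times
Concatenation: 'lyz' + 'lyz' + 'lyz'
Result: lyzlyzlyz


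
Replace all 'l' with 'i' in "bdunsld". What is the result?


Input string: 'bdunsld'
Operation: replace 'l' with 'i'
Positions of 'l': 5
After replacement: bdunsid


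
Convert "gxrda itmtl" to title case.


Input string: 'gxrda itmtl'
Operation: capitalize first letter of each word
Word transformations: 'gxrda'->'Gxrda', 'itmtl'->'Itmtl'
Result: Gxrda Itmtl


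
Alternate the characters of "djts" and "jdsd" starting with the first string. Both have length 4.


String 1: 'djts'
String 2: 'jdsd'
Operation: alternate characters
Pairs: 'd'+'j', 'j'+'d', 't'+'s', 's'+'d'
Result: djjdtssd


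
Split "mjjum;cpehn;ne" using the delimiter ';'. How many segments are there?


Input string: 'mjjum;cpehn;ne'
Delimiter: ';'
Split result: 'mjjum', 'cpehn', 'ne'
Number of parts: 3


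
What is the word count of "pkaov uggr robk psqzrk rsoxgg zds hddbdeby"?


Input string: 'pkaov uggr robk psqzrk rsoxgg zds hddbdeby'
Operation: split by spaces
Words found: 'pkaov', 'uggr', 'robk', 'psqzrk', 'rsoxgg', 'zds', 'hddbdeby'
Word count: 7


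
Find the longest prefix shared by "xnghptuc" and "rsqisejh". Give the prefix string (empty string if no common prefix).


String 1: 'xnghptuc'
String 2: 'rsqisejh'
Compare position by position:
pos 0: 'x' vs 'r' differ -> stop
Longest common prefix: "" (length 0)


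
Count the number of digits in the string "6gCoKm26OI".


Input string: '6gCoKm26OI'
Operation: count digit characters (0-9)
Scan: '6'(digit), 'g', 'C', 'o', 'K', 'm', '2'(digit), '6'(digit), 'O', 'I'
Digits found: 3
Result: 3


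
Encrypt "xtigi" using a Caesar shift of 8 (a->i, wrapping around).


Input: 'xtigi', shift = 8
Operation: for each letter, (position + 8) mod 26
Mapping: 'x'(23+8=31, 31 mod 26=5)->'f', 't'(19+8=27, 27 mod 26=1)->'b', 'i'(8+8=16)->'q', 'g'(6+8=14)->'o', 'i'(8+8=16)->'q'
Result: fbqoq


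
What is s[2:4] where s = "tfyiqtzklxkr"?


Input string: 'tfyiqtzklxkr'
Operation: slice [2:4]
Extract characters: s[2]='y', s[3]='i'
Result: yi


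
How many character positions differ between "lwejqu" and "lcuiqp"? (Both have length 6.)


String 1: 'lwejqu'
String 2: 'lcuiqp'
Compare each position: pos 0: 'l'=='l', pos 1: 'w'!='c', pos 2: 'e'!='u', pos 3: 'j'!='i', pos 4: 'q'=='q', pos 5: 'u'!='p'
Differing positions: 4
Hamming distance: 4


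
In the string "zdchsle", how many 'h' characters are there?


Input string: 'zdchsle'
Target character: 'h'
Scan each position: s[3]='h'
Matches found at indices: 3
Total: 1


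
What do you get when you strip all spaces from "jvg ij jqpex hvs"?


Input string: 'jvg ij jqpex hvs'
Operation: remove all spaces
Words: 'jvg', 'ij', 'jqpex', 'hvs'
Join without spaces: jvgijjqpexhvs


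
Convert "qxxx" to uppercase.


Input string: 'qxxx'
Operation: convert each letter to uppercase
Mapping: 'q'->'Q', 'x'->'X', 'x'->'X', 'x'->'X'
Result: QXXX


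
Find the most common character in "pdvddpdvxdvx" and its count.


Input: 'pdvddpdvxdvx'
Operation: tally each character
Counts: 'd':5, 'p':2, 'v':3, 'x':2
Maximum: 'd' appears 5 times


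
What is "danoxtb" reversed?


Input string: 'danoxtb'
Operation: reverse character order
Original order: 'd' -> 'a' -> 'n' -> 'o' -> 'x' -> 't' -> 'b'
Reversed order: 'b' -> 't' -> 'x' -> 'o' -> 'n' -> 'a' -> 'd'
Result: btxonad


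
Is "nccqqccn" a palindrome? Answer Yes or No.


Input string: 'nccqqccn'
Reversed: 'nccqqccn'
Compare pairs: s[0]='n' vs s[7]='n' (match), s[1]='c' vs s[6]='c' (match), s[2]='c' vs s[5]='c' (match), s[3]='q' vs s[4]='q' (match)
Palindrome: Yes


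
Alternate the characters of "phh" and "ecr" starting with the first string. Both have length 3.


String 1: 'phh'
String 2: 'ecr'
Operation: alternate characters
Pairs: 'p'+'e', 'h'+'c', 'h'+'r'
Result: pehchr


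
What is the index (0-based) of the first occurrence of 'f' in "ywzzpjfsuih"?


Input string: 'ywzzpjfsuih'
Target: 'f'
Scanning left to right: s[0]='y', s[1]='w', s[2]='z', s[3]='z', s[4]='p', s[5]='j', s[6]='f'
First match at index: 6


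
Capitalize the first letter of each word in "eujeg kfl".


Input string: 'eujeg kfl'
Operation: capitalize first letter of each word
Word transformations: 'eujeg'->'Eujeg', 'kfl'->'Kfl'
Result: Eujeg Kfl


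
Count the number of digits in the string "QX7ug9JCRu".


Input string: 'QX7ug9JCRu'
Operation: count digit characters (0-9)
Scan: 'Q', 'X', '7'(digit), 'u', 'g', '9'(digit), 'J', 'C', 'R', 'u'
Digits found: 2
Result: 2


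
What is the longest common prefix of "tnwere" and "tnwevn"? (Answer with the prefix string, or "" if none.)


String 1: 'tnwere'
String 2: 'tnwevn'
Compare position by position:
pos 0: 't' vs 't' match
pos 1: 'n' vs 'n' match
pos 2: 'w' vs 'w' match
pos 3: 'e' vs 'e' match
pos 4: 'r' vs 'v' differ -> stop
Longest common prefix: "tnwe" (length 4)


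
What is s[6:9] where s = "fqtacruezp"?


Input string: 'fqtacruezp'
Operation: slice [6:9]
Extract characters: s[6]='u', s[7]='e', s[8]='z'
Result: uez


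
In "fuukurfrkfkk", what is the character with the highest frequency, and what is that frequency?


Input: 'fuukurfrkfkk'
Operation: tally each character
Counts: 'f':3, 'k':4, 'r':2, 'u':3
Maximum: 'k' appears 4 times


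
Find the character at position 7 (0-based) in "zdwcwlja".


Input string: 'zdwcwlja'
Operation: get character at index 7
Index mapping: s[0]='z', s[1]='d', s[2]='w', s[3]='c', s[4]='w', s[5]='l', s[6]='j', s[7]='a'
Result: 'a'


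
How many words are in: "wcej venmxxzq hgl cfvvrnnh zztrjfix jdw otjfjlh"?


Input string: 'wcej venmxxzq hgl cfvvrnnh zztrjfix jdw otjfjlh'
Operation: split by spaces
Words found: 'wcej', 'venmxxzq', 'hgl', 'cfvvrnnh', 'zztrjfix', 'jdw', 'otjfjlh'
Word count: 7


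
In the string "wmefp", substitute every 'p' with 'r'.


Input string: 'wmefp'
Operation: replace 'p' with 'r'
Positions of 'p': 4
After replacement: wmefr


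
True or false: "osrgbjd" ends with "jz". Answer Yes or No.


Input string: 'osrgbjd'
Suffix to check: 'jz'
Last 2 characters of input: 'jd'
Match: False
Result: No


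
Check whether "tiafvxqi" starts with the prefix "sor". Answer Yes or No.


Input string: 'tiafvxqi'
Prefix to check: 'sor'
First 3 characters of input: 'tia'
Match: False
Result: No


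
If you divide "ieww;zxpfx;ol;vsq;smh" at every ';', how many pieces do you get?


Input string: 'ieww;zxpfx;ol;vsq;smh'
Delimiter: ';'
Split result: 'ieww', 'zxpfx', 'ol', 'vsq', 'smh'
Number of parts: 5


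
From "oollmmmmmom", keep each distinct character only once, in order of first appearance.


Input: 'oollmmmmmom'
Operation: keep first occurrence of each character
Scan: s[0]='o' new -> keep; s[1]='o' seen -> skip; s[2]='l' new -> keep; s[3]='l' seen -> skip; s[4]='m' new -> keep; s[5]='m' seen -> skip; s[6]='m' seen -> skip; s[7]='m' seen -> skip; s[8]='m' seen -> skip; s[9]='o' seen -> skip; s[10]='m' seen -> skip
Result: olm


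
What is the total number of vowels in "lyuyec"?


Input string: 'lyuyec'
Operation: count vowels (a, e, i, o, u)
Scan: s[0]='l', s[1]='y', s[2]='u' (vowel), s[3]='y', s[4]='e' (vowel), s[5]='c'
Vowels found: 2
Result: 2


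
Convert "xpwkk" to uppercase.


Input string: 'xpwkk'
Operation: convert each letter to uppercase
Mapping: 'x'->'X', 'p'->'P', 'w'->'W', 'k'->'K', 'k'->'K'
Result: XPWKK


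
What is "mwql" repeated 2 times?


Input string: 'mwql'
Operation: repeat 2 times
Concatenation: 'mwql' + 'mwql'
Result: mwqlmwql


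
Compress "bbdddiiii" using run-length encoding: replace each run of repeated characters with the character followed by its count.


Input: 'bbdddiiii'
Operation: identify consecutive runs
Runs: 'bb' -> b2, 'ddd' -> d3, 'iiii' -> i4
Encoded: b2d3i4


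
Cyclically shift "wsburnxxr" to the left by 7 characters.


Input: 'wsburnxxr', shift = 7
Operation: split at index 7 and swap parts
Front part s[0:7] = 'wsburnx'
Back part s[7:] = 'xr'
Rotated = back + front = 'xr' + 'wsburnx'
Result: xrwsburnx


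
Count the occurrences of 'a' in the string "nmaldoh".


Input string: 'nmaldoh'
Target character: 'a'
Scan each position: s[2]='a'
Matches found at indices: 2
Total: 1


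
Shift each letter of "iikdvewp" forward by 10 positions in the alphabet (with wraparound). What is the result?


Input: 'iikdvewp', shift = 10
Operation: for each letter, (position + 10) mod 26
Mapping: 'i'(8+10=18)->'s', 'i'(8+10=18)->'s', 'k'(10+10=20)->'u', 'd'(3+10=13)->'n', 'v'(21+10=31, 31 mod 26=5)->'f', 'e'(4+10=14)->'o', 'w'(22+10=32, 32 mod 26=6)->'g', 'p'(15+10=25)->'z'
Result: ssunfogz


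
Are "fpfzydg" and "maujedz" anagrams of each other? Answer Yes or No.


String 1: 'fpfzydg' -> sorted: 'dffgpyz'
String 2: 'maujedz' -> sorted: 'adejmuz'
Compare sorted forms: 'dffgpyz' != 'adejmuz'
Anagram: No


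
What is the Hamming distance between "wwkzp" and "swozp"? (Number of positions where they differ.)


String 1: 'wwkzp'
String 2: 'swozp'
Compare each position: pos 0: 'w'!='s', pos 1: 'w'=='w', pos 2: 'k'!='o', pos 3: 'z'=='z', pos 4: 'p'=='p'
Differing positions: 2
Hamming distance: 2


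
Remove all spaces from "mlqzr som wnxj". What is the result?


Input string: 'mlqzr som wnxj'
Operation: remove all spaces
Words: 'mlqzr', 'som', 'wnxj'
Join without spaces: mlqzrsomwnxj


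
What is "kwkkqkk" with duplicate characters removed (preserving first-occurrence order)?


Input: 'kwkkqkk'
Operation: keep first occurrence of each character
Scan: s[0]='k' new -> keep; s[1]='w' new -> keep; s[2]='k' seen -> skip; s[3]='k' seen -> skip; s[4]='q' new -> keep; s[5]='k' seen -> skip; s[6]='k' seen -> skip
Result: kwq


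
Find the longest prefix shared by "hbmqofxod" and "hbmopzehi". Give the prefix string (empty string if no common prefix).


String 1: 'hbmqofxod'
String 2: 'hbmopzehi'
Compare position by position:
pos 0: 'h' vs 'h' match
pos 1: 'b' vs 'b' match
pos 2: 'm' vs 'm' match
pos 3: 'q' vs 'o' differ -> stop
Longest common prefix: "hbm" (length 3)


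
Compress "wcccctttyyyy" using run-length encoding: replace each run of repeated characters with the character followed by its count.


Input: 'wcccctttyyyy'
Operation: identify consecutive runs
Runs: 'w' -> w1, 'cccc' -> c4, 'ttt' -> t3, 'yyyy' -> y4
Encoded: w1c4t3y4


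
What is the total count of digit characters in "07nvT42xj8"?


Input string: '07nvT42xj8'
Operation: count digit characters (0-9)
Scan: '0'(digit), '7'(digit), 'n', 'v', 'T', '4'(digit), '2'(digit), 'x', 'j', '8'(digit)
Digits found: 5
Result: 5


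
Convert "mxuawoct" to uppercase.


Input string: 'mxuawoct'
Operation: convert each letter to uppercase
Mapping: 'm'->'M', 'x'->'X', 'u'->'U', 'a'->'A', 'w'->'W', 'o'->'O', 'c'->'C', 't'->'T'
Result: MXUAWOCT


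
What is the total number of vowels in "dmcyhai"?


Input string: 'dmcyhai'
Operation: count vowels (a, e, i, o, u)
Scan: s[0]='d', s[1]='m', s[2]='c', s[3]='y', s[4]='h', s[5]='a' (vowel), s[6]='i' (vowel)
Vowels found: 2
Result: 2


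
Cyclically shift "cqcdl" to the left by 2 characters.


Input: 'cqcdl', shift = 2
Operation: split at index 2 and swap parts
Front part s[0:2] = 'cq'
Back part s[2:] = 'cdl'
Rotated = back + front = 'cdl' + 'cq'
Result: cdlcq


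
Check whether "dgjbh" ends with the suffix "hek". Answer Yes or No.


Input string: 'dgjbh'
Suffix to check: 'hek'
Last 3 characters of input: 'jbh'
Match: False
Result: No


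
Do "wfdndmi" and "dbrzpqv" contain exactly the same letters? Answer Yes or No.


String 1: 'wfdndmi' -> sorted: 'ddfimnw'
String 2: 'dbrzpqv' -> sorted: 'bdpqrvz'
Compare sorted forms: 'ddfimnw' != 'bdpqrvz'
Anagram: No


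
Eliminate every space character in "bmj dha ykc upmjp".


Input string: 'bmj dha ykc upmjp'
Operation: remove all spaces
Words: 'bmj', 'dha', 'ykc', 'upmjp'
Join without spaces: bmjdhaykcupmjp


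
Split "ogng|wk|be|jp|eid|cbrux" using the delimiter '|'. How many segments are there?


Input string: 'ogng|wk|be|jp|eid|cbrux'
Delimiter: '|'
Split result: 'ogng', 'wk', 'be', 'jp', 'eid', 'cbrux'
Number of parts: 6


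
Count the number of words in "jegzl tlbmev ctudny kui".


Input string: 'jegzl tlbmev ctudny kui'
Operation: split by spaces
Words found: 'jegzl', 'tlbmev', 'ctudny', 'kui'
Word count: 4


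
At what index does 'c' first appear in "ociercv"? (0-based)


Input string: 'ociercv'
Target: 'c'
Scanning left to right: s[0]='o', s[1]='c'
First match at index: 1


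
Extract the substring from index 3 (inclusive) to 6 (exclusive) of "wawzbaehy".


Input string: 'wawzbaehy'
Operation: slice [3:6]
Extract characters: s[3]='z', s[4]='b', s[5]='a'
Result: zba


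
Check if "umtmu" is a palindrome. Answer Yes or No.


Input string: 'umtmu'
Reversed: 'umtmu'
Compare pairs: s[0]='u' vs s[4]='u' (match), s[1]='m' vs s[3]='m' (match)
Palindrome: Yes


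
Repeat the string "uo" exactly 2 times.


Input string: 'uo'
Operation: repeat 2 times
Concatenation: 'uo' + 'uo'
Result: uouo


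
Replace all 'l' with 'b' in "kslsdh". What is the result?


Input string: 'kslsdh'
Operation: replace 'l' with 'b'
Positions of 'l': 2
After replacement: ksbsdh


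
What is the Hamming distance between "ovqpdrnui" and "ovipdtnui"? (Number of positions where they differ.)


String 1: 'ovqpdrnui'
String 2: 'ovipdtnui'
Compare each position: pos 0: 'o'=='o', pos 1: 'v'=='v', pos 2: 'q'!='i', pos 3: 'p'=='p', pos 4: 'd'=='d', pos 5: 'r'!='t', pos 6: 'n'=='n', pos 7: 'u'=='u', pos 8: 'i'=='i'
Differing positions: 2
Hamming distance: 2


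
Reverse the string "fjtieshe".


Input string: 'fjtieshe'
Operation: reverse character order
Original order: 'f' -> 'j' -> 't' -> 'i' -> 'e' -> 's' -> 'h' -> 'e'
Reversed order: 'e' -> 'h' -> 's' -> 'e' -> 'i' -> 't' -> 'j' -> 'f'
Result: ehseitjf


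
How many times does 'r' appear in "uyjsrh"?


Input string: 'uyjsrh'
Target character: 'r'
Scan each position: s[4]='r'
Matches found at indices: 4
Total: 1


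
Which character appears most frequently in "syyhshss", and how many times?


Input: 'syyhshss'
Operation: tally each character
Counts: 'h':2, 's':4, 'y':2
Maximum: 's' appears 4 times


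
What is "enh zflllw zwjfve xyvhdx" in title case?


Input string: 'enh zflllw zwjfve xyvhdx'
Operation: capitalize first letter of each word
Word transformations: 'enh'->'Enh', 'zflllw'->'Zflllw', 'zwjfve'->'Zwjfve', 'xyvhdx'->'Xyvhdx'
Result: Enh Zflllw Zwjfve Xyvhdx


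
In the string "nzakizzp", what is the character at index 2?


Input string: 'nzakizzp'
Operation: get character at index 2
Index mapping: s[0]='n', s[1]='z', s[2]='a'
Result: 'a'


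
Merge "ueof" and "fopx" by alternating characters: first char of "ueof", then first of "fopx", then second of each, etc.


String 1: 'ueof'
String 2: 'fopx'
Operation: alternate characters
Pairs: 'u'+'f', 'e'+'o', 'o'+'p', 'f'+'x'
Result: ufeoopfx


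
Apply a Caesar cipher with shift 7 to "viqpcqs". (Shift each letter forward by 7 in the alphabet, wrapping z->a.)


Input: 'viqpcqs', shift = 7
Operation: for each letter, (position + 7) mod 26
Mapping: 'v'(21+7=28, 28 mod 26=2)->'c', 'i'(8+7=15)->'p', 'q'(16+7=23)->'x', 'p'(15+7=22)->'w', 'c'(2+7=9)->'j', 'q'(16+7=23)->'x', 's'(18+7=25)->'z'
Result: cpxwjxz


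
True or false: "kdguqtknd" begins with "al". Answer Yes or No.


Input string: 'kdguqtknd'
Prefix to check: 'al'
First 2 characters of input: 'kd'
Match: False
Result: No


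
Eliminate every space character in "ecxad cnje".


Input string: 'ecxad cnje'
Operation: remove all spaces
Words: 'ecxad', 'cnje'
Join without spaces: ecxadcnje


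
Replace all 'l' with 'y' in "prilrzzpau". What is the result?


Input string: 'prilrzzpau'
Operation: replace 'l' with 'y'
Positions of 'l': 3
After replacement: priyrzzpau


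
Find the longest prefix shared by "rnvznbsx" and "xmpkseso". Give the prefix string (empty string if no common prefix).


String 1: 'rnvznbsx'
String 2: 'xmpkseso'
Compare position by position:
pos 0: 'r' vs 'x' differ -> stop
Longest common prefix: "" (length 0)


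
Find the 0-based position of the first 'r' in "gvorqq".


Input string: 'gvorqq'
Target: 'r'
Scanning left to right: s[0]='g', s[1]='v', s[2]='o', s[3]='r'
First match at index: 3


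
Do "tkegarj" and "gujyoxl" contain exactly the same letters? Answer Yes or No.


String 1: 'tkegarj' -> sorted: 'aegjkrt'
String 2: 'gujyoxl' -> sorted: 'gjlouxy'
Compare sorted forms: 'aegjkrt' != 'gjlouxy'
Anagram: No


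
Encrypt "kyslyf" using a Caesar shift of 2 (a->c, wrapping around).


Input: 'kyslyf', shift = 2
Operation: for each letter, (position + 2) mod 26
Mapping: 'k'(10+2=12)->'m', 'y'(24+2=26, 26 mod 26=0)->'a', 's'(18+2=20)->'u', 'l'(11+2=13)->'n', 'y'(24+2=26, 26 mod 26=0)->'a', 'f'(5+2=7)->'h'
Result: maunah


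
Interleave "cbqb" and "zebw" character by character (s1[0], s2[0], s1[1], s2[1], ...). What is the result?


String 1: 'cbqb'
String 2: 'zebw'
Operation: alternate characters
Pairs: 'c'+'z', 'b'+'e', 'q'+'b', 'b'+'w'
Result: czbeqbbw


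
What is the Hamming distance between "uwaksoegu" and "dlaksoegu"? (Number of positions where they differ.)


String 1: 'uwaksoegu'
String 2: 'dlaksoegu'
Compare each position: pos 0: 'u'!='d', pos 1: 'w'!='l', pos 2: 'a'=='a', pos 3: 'k'=='k', pos 4: 's'=='s', pos 5: 'o'=='o', pos 6: 'e'=='e', pos 7: 'g'=='g', pos 8: 'u'=='u'
Differing positions: 2
Hamming distance: 2


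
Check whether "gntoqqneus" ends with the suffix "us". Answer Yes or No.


Input string: 'gntoqqneus'
Suffix to check: 'us'
Last 2 characters of input: 'us'
Match: True
Result: Yes


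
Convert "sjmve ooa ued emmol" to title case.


Input string: 'sjmve ooa ued emmol'
Operation: capitalize first letter of each word
Word transformations: 'sjmve'->'Sjmve', 'ooa'->'Ooa', 'ued'->'Ued', 'emmol'->'Emmol'
Result: Sjmve Ooa Ued Emmol


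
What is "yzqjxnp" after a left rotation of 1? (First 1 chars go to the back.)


Input: 'yzqjxnp', shift = 1
Operation: split at index 1 and swap parts
Front part s[0:1] = 'y'
Back part s[1:] = 'zqjxnp'
Rotated = back + front = 'zqjxnp' + 'y'
Result: zqjxnpy


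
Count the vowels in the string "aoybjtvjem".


Input string: 'aoybjtvjem'
Operation: count vowels (a, e, i, o, u)
Scan: s[0]='a' (vowel), s[1]='o' (vowel), s[2]='y', s[3]='b', s[4]='j', s[5]='t', s[6]='v', s[7]='j', s[8]='e' (vowel), s[9]='m'
Vowels found: 3
Result: 3


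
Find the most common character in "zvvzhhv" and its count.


Input: 'zvvzhhv'
Operation: tally each character
Counts: 'h':2, 'v':3, 'z':2
Maximum: 'v' appears 3 times


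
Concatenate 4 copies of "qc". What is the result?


Input string: 'qc'
Operation: repeat 4 times
Concatenation: 'qc' + 'qc' + 'qc' + 'qc'
Result: qcqcqcqc


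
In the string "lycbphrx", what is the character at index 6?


Input string: 'lycbphrx'
Operation: get character at index 6
Index mapping: s[0]='l', s[1]='y', s[2]='c', s[3]='b', s[4]='p', s[5]='h', s[6]='r'
Result: 'r'


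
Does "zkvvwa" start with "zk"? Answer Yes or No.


Input string: 'zkvvwa'
Prefix to check: 'zk'
First 2 characters of input: 'zk'
Match: True
Result: Yes


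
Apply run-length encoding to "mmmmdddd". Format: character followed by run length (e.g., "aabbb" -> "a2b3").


Input: 'mmmmdddd'
Operation: identify consecutive runs
Runs: 'mmmm' -> m4, 'dddd' -> d4
Encoded: m4d4


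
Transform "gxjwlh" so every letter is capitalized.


Input string: 'gxjwlh'
Operation: convert each letter to uppercase
Mapping: 'g'->'G', 'x'->'X', 'j'->'J', 'w'->'W', 'l'->'L', 'h'->'H'
Result: GXJWLH


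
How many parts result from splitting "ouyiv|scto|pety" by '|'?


Input string: 'ouyiv|scto|pety'
Delimiter: '|'
Split result: 'ouyiv', 'scto', 'pety'
Number of parts: 3


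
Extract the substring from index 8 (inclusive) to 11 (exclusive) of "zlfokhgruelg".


Input string: 'zlfokhgruelg'
Operation: slice [8:11]
Extract characters: s[8]='u', s[9]='e', s[10]='l'
Result: uel


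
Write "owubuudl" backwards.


Input string: 'owubuudl'
Operation: reverse character order
Original order: 'o' -> 'w' -> 'u' -> 'b' -> 'u' -> 'u' -> 'd' -> 'l'
Reversed order: 'l' -> 'd' -> 'u' -> 'u' -> 'b' -> 'u' -> 'w' -> 'o'
Result: lduubuwo


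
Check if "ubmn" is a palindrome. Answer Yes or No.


Input string: 'ubmn'
Reversed: 'nmbu'
Compare pairs: s[0]='u' vs s[3]='n' (mismatch), s[1]='b' vs s[2]='m' (mismatch)
Palindrome: No


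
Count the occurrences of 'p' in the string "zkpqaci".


Input string: 'zkpqaci'
Target character: 'p'
Scan each position: s[2]='p'
Matches found at indices: 2
Total: 1


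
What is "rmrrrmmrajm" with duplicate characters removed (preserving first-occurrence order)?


Input: 'rmrrrmmrajm'
Operation: keep first occurrence of each character
Scan: s[0]='r' new -> keep; s[1]='m' new -> keep; s[2]='r' seen -> skip; s[3]='r' seen -> skip; s[4]='r' seen -> skip; s[5]='m' seen -> skip; s[6]='m' seen -> skip; s[7]='r' seen -> skip; s[8]='a' new -> keep; s[9]='j' new -> keep; s[10]='m' seen -> skip
Result: rmaj


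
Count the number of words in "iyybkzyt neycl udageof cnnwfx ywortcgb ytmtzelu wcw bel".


Input string: 'iyybkzyt neycl udageof cnnwfx ywortcgb ytmtzelu wcw bel'
Operation: split by spaces
Words found: 'iyybkzyt', 'neycl', 'udageof', 'cnnwfx', 'ywortcgb', 'ytmtzelu', 'wcw', 'bel'
Word count: 8


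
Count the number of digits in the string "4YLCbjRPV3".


Input string: '4YLCbjRPV3'
Operation: count digit characters (0-9)
Scan: '4'(digit), 'Y', 'L', 'C', 'b', 'j', 'R', 'P', 'V', '3'(digit)
Digits found: 2
Result: 2


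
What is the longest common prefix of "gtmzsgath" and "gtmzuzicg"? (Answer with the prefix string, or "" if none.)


String 1: 'gtmzsgath'
String 2: 'gtmzuzicg'
Compare position by position:
pos 0: 'g' vs 'g' match
pos 1: 't' vs 't' match
pos 2: 'm' vs 'm' match
pos 3: 'z' vs 'z' match
pos 4: 's' vs 'u' differ -> stop
Longest common prefix: "gtmz" (length 4)


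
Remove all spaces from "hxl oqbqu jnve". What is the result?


Input string: 'hxl oqbqu jnve'
Operation: remove all spaces
Words: 'hxl', 'oqbqu', 'jnve'
Join without spaces: hxloqbqujnve


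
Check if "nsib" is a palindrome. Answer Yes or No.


Input string: 'nsib'
Reversed: 'bisn'
Compare pairs: s[0]='n' vs s[3]='b' (mismatch), s[1]='s' vs s[2]='i' (mismatch)
Palindrome: No


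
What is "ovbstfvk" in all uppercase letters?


Input string: 'ovbstfvk'
Operation: convert each letter to uppercase
Mapping: 'o'->'O', 'v'->'V', 'b'->'B', 's'->'S', 't'->'T', 'f'->'F', 'v'->'V', 'k'->'K'
Result: OVBSTFVK


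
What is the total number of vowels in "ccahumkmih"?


Input string: 'ccahumkmih'
Operation: count vowels (a, e, i, o, u)
Scan: s[0]='c', s[1]='c', s[2]='a' (vowel), s[3]='h', s[4]='u' (vowel), s[5]='m', s[6]='k', s[7]='m', s[8]='i' (vowel), s[9]='h'
Vowels found: 3
Result: 3


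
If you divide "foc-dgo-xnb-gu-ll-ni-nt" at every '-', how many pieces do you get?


Input string: 'foc-dgo-xnb-gu-ll-ni-nt'
Delimiter: '-'
Split result: 'foc', 'dgo', 'xnb', 'gu', 'll', 'ni', 'nt'
Number of parts: 7


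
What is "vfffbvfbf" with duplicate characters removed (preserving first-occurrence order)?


Input: 'vfffbvfbf'
Operation: keep first occurrence of each character
Scan: s[0]='v' new -> keep; s[1]='f' new -> keep; s[2]='f' seen -> skip; s[3]='f' seen -> skip; s[4]='b' new -> keep; s[5]='v' seen -> skip; s[6]='f' seen -> skip; s[7]='b' seen -> skip; s[8]='f' seen -> skip
Result: vfb


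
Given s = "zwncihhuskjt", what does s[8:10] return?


Input string: 'zwncihhuskjt'
Operation: slice [8:10]
Extract characters: s[8]='s', s[9]='k'
Result: sk


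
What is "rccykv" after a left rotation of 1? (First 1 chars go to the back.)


Input: 'rccykv', shift = 1
Operation: split at index 1 and swap parts
Front part s[0:1] = 'r'
Back part s[1:] = 'ccykv'
Rotated = back + front = 'ccykv' + 'r'
Result: ccykvr


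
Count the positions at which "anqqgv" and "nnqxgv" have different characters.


String 1: 'anqqgv'
String 2: 'nnqxgv'
Compare each position: pos 0: 'a'!='n', pos 1: 'n'=='n', pos 2: 'q'=='q', pos 3: 'q'!='x', pos 4: 'g'=='g', pos 5: 'v'=='v'
Differing positions: 2
Hamming distance: 2


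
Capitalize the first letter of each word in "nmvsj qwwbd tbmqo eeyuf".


Input string: 'nmvsj qwwbd tbmqo eeyuf'
Operation: capitalize first letter of each word
Word transformations: 'nmvsj'->'Nmvsj', 'qwwbd'->'Qwwbd', 'tbmqo'->'Tbmqo', 'eeyuf'->'Eeyuf'
Result: Nmvsj Qwwbd Tbmqo Eeyuf


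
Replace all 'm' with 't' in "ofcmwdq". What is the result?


Input string: 'ofcmwdq'
Operation: replace 'm' with 't'
Positions of 'm': 3
After replacement: ofctwdq


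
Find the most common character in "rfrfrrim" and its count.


Input: 'rfrfrrim'
Operation: tally each character
Counts: 'f':2, 'i':1, 'm':1, 'r':4
Maximum: 'r' appears 4 times


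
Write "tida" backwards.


Input string: 'tida'
Operation: reverse character order
Original order: 't' -> 'i' -> 'd' -> 'a'
Reversed order: 'a' -> 'd' -> 'i' -> 't'
Result: adit


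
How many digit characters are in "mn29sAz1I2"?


Input string: 'mn29sAz1I2'
Operation: count digit characters (0-9)
Scan: 'm', 'n', '2'(digit), '9'(digit), 's', 'A', 'z', '1'(digit), 'I', '2'(digit)
Digits found: 4
Result: 4


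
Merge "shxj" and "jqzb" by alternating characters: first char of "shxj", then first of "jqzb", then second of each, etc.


String 1: 'shxj'
String 2: 'jqzb'
Operation: alternate characters
Pairs: 's'+'j', 'h'+'q', 'x'+'z', 'j'+'b'
Result: sjhqxzjb


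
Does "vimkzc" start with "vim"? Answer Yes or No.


Input string: 'vimkzc'
Prefix to check: 'vim'
First 3 characters of input: 'vim'
Match: True
Result: Yes


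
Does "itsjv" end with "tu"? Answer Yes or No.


Input string: 'itsjv'
Suffix to check: 'tu'
Last 2 characters of input: 'jv'
Match: False
Result: No


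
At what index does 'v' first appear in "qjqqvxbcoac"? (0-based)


Input string: 'qjqqvxbcoac'
Target: 'v'
Scanning left to right: s[0]='q', s[1]='j', s[2]='q', s[3]='q', s[4]='v'
First match at index: 4


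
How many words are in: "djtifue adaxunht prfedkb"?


Input string: 'djtifue adaxunht prfedkb'
Operation: split by spaces
Words found: 'djtifue', 'adaxunht', 'prfedkb'
Word count: 3


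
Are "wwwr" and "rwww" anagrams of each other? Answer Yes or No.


String 1: 'wwwr' -> sorted: 'rwww'
String 2: 'rwww' -> sorted: 'rwww'
Compare sorted forms: 'rwww' == 'rwww'
Anagram: Yes


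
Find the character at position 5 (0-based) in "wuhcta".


Input string: 'wuhcta'
Operation: get character at index 5
Index mapping: s[0]='w', s[1]='u', s[2]='h', s[3]='c', s[4]='t', s[5]='a'
Result: 'a'


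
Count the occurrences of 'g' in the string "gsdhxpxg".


Input string: 'gsdhxpxg'
Target character: 'g'
Scan each position: s[0]='g', s[7]='g'
Matches found at indices: 0, 7
Total: 2


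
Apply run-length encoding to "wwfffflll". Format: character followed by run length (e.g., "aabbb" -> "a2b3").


Input: 'wwfffflll'
Operation: identify consecutive runs
Runs: 'ww' -> w2, 'ffff' -> f4, 'lll' -> l3
Encoded: w2f4l3


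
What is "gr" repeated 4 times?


Input string: 'gr'
Operation: repeat 4 times
Concatenation: 'gr' + 'gr' + 'gr' + 'gr'
Result: grgrgrgr


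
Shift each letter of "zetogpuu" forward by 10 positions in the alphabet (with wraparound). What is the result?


Input: 'zetogpuu', shift = 10
Operation: for each letter, (position + 10) mod 26
Mapping: 'z'(25+10=35, 35 mod 26=9)->'j', 'e'(4+10=14)->'o', 't'(19+10=29, 29 mod 26=3)->'d', 'o'(14+10=24)->'y', 'g'(6+10=16)->'q', 'p'(15+10=25)->'z', 'u'(20+10=30, 30 mod 26=4)->'e', 'u'(20+10=30, 30 mod 26=4)->'e'
Result: jodyqzee


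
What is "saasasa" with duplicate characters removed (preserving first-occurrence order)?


Input: 'saasasa'
Operation: keep first occurrence of each character
Scan: s[0]='s' new -> keep; s[1]='a' new -> keep; s[2]='a' seen -> skip; s[3]='s' seen -> skip; s[4]='a' seen -> skip; s[5]='s' seen -> skip; s[6]='a' seen -> skip
Result: sa


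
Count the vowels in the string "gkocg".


Input string: 'gkocg'
Operation: count vowels (a, e, i, o, u)
Scan: s[0]='g', s[1]='k', s[2]='o' (vowel), s[3]='c', s[4]='g'
Vowels found: 1
Result: 1


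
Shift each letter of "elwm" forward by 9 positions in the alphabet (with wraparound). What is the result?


Input: 'elwm', shift = 9
Operation: for each letter, (position + 9) mod 26
Mapping: 'e'(4+9=13)->'n', 'l'(11+9=20)->'u', 'w'(22+9=31, 31 mod 26=5)->'f', 'm'(12+9=21)->'v'
Result: nufv


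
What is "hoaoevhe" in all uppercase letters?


Input string: 'hoaoevhe'
Operation: convert each letter to uppercase
Mapping: 'h'->'H', 'o'->'O', 'a'->'A', 'o'->'O', 'e'->'E', 'v'->'V', 'h'->'H', 'e'->'E'
Result: HOAOEVHE


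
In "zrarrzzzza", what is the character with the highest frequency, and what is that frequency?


Input: 'zrarrzzzza'
Operation: tally each character
Counts: 'a':2, 'r':3, 'z':5
Maximum: 'z' appears 5 times


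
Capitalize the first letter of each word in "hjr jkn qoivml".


Input string: 'hjr jkn qoivml'
Operation: capitalize first letter of each word
Word transformations: 'hjr'->'Hjr', 'jkn'->'Jkn', 'qoivml'->'Qoivml'
Result: Hjr Jkn Qoivml


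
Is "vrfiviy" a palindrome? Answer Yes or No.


Input string: 'vrfiviy'
Reversed: 'yivifrv'
Compare pairs: s[0]='v' vs s[6]='y' (mismatch), s[1]='r' vs s[5]='i' (mismatch), s[2]='f' vs s[4]='v' (mismatch)
Palindrome: No


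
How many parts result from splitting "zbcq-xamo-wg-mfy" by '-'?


Input string: 'zbcq-xamo-wg-mfy'
Delimiter: '-'
Split result: 'zbcq', 'xamo', 'wg', 'mfy'
Number of parts: 4


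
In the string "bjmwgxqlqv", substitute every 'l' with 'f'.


Input string: 'bjmwgxqlqv'
Operation: replace 'l' with 'f'
Positions of 'l': 7
After replacement: bjmwgxqfqv


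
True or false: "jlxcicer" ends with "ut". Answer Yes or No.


Input string: 'jlxcicer'
Suffix to check: 'ut'
Last 2 characters of input: 'er'
Match: False
Result: No


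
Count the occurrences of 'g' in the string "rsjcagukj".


Input string: 'rsjcagukj'
Target character: 'g'
Scan each position: s[5]='g'
Matches found at indices: 5
Total: 1


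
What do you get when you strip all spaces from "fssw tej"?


Input string: 'fssw tej'
Operation: remove all spaces
Words: 'fssw', 'tej'
Join without spaces: fsswtej


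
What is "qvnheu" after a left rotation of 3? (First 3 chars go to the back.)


Input: 'qvnheu', shift = 3
Operation: split at index 3 and swap parts
Front part s[0:3] = 'qvn'
Back part s[3:] = 'heu'
Rotated = back + front = 'heu' + 'qvn'
Result: heuqvn


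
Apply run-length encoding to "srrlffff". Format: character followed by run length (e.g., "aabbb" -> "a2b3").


Input: 'srrlffff'
Operation: identify consecutive runs
Runs: 's' -> s1, 'rr' -> r2, 'l' -> l1, 'ffff' -> f4
Encoded: s1r2l1f4


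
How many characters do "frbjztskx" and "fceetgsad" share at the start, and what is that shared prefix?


String 1: 'frbjztskx'
String 2: 'fceetgsad'
Compare position by position:
pos 0: 'f' vs 'f' match
pos 1: 'r' vs 'c' differ -> stop
Longest common prefix: "f" (length 1)


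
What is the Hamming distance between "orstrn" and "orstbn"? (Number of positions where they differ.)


String 1: 'orstrn'
String 2: 'orstbn'
Compare each position: pos 0: 'o'=='o', pos 1: 'r'=='r', pos 2: 's'=='s', pos 3: 't'=='t', pos 4: 'r'!='b', pos 5: 'n'=='n'
Differing positions: 1
Hamming distance: 1


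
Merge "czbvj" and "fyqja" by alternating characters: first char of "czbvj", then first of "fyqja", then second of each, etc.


String 1: 'czbvj'
String 2: 'fyqja'
Operation: alternate characters
Pairs: 'c'+'f', 'z'+'y', 'b'+'q', 'v'+'j', 'j'+'a'
Result: cfzybqvjja


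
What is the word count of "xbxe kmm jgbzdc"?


Input string: 'xbxe kmm jgbzdc'
Operation: split by spaces
Words found: 'xbxe', 'kmm', 'jgbzdc'
Word count: 3


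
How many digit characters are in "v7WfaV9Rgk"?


Input string: 'v7WfaV9Rgk'
Operation: count digit characters (0-9)
Scan: 'v', '7'(digit), 'W', 'f', 'a', 'V', '9'(digit), 'R', 'g', 'k'
Digits found: 2
Result: 2


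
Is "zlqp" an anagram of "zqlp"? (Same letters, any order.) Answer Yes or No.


String 1: 'zqlp' -> sorted: 'lpqz'
String 2: 'zlqp' -> sorted: 'lpqz'
Compare sorted forms: 'lpqz' == 'lpqz'
Anagram: Yes


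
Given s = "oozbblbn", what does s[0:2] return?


Input string: 'oozbblbn'
Operation: slice [0:2]
Extract characters: s[0]='o', s[1]='o'
Result: oo


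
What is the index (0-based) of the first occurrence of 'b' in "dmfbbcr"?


Input string: 'dmfbbcr'
Target: 'b'
Scanning left to right: s[0]='d', s[1]='m', s[2]='f', s[3]='b'
First match at index: 3


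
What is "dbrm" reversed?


Input string: 'dbrm'
Operation: reverse character order
Original order: 'd' -> 'b' -> 'r' -> 'm'
Reversed order: 'm' -> 'r' -> 'b' -> 'd'
Result: mrbd


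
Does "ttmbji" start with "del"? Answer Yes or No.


Input string: 'ttmbji'
Prefix to check: 'del'
First 3 characters of input: 'ttm'
Match: False
Result: No


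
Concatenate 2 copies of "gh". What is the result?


Input string: 'gh'
Operation: repeat 2 times
Concatenation: 'gh' + 'gh'
Result: ghgh


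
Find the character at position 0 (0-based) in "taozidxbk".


Input string: 'taozidxbk'
Operation: get character at index 0
Index mapping: s[0]='t'
Result: 't'


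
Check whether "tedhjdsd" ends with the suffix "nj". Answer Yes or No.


Input string: 'tedhjdsd'
Suffix to check: 'nj'
Last 2 characters of input: 'sd'
Match: False
Result: No


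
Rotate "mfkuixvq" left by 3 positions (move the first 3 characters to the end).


Input: 'mfkuixvq', shift = 3
Operation: split at index 3 and swap parts
Front part s[0:3] = 'mfk'
Back part s[3:] = 'uixvq'
Rotated = back + front = 'uixvq' + 'mfk'
Result: uixvqmfk


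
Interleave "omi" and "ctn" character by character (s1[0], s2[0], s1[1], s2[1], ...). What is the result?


String 1: 'omi'
String 2: 'ctn'
Operation: alternate characters
Pairs: 'o'+'c', 'm'+'t', 'i'+'n'
Result: ocmtin


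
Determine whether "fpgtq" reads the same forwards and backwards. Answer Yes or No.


Input string: 'fpgtq'
Reversed: 'qtgpf'
Compare pairs: s[0]='f' vs s[4]='q' (mismatch), s[1]='p' vs s[3]='t' (mismatch)
Palindrome: No


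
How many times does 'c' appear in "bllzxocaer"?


Input string: 'bllzxocaer'
Target character: 'c'
Scan each position: s[6]='c'
Matches found at indices: 6
Total: 1


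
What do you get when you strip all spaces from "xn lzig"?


Input string: 'xn lzig'
Operation: remove all spaces
Words: 'xn', 'lzig'
Join without spaces: xnlzig


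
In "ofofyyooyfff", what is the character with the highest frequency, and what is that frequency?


Input: 'ofofyyooyfff'
Operation: tally each character
Counts: 'f':5, 'o':4, 'y':3
Maximum: 'f' appears 5 times


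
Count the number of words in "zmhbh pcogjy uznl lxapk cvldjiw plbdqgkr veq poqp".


Input string: 'zmhbh pcogjy uznl lxapk cvldjiw plbdqgkr veq poqp'
Operation: split by spaces
Words found: 'zmhbh', 'pcogjy', 'uznl', 'lxapk', 'cvldjiw', 'plbdqgkr', 'veq', 'poqp'
Word count: 8


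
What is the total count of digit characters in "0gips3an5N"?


Input string: '0gips3an5N'
Operation: count digit characters (0-9)
Scan: '0'(digit), 'g', 'i', 'p', 's', '3'(digit), 'a', 'n', '5'(digit), 'N'
Digits found: 3
Result: 3


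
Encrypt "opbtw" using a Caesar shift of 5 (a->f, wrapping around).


Input: 'opbtw', shift = 5
Operation: for each letter, (position + 5) mod 26
Mapping: 'o'(14+5=19)->'t', 'p'(15+5=20)->'u', 'b'(1+5=6)->'g', 't'(19+5=24)->'y', 'w'(22+5=27, 27 mod 26=1)->'b'
Result: tugyb


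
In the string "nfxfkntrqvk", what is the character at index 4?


Input string: 'nfxfkntrqvk'
Operation: get character at index 4
Index mapping: s[0]='n', s[1]='f', s[2]='x', s[3]='f', s[4]='k'
Result: 'k'


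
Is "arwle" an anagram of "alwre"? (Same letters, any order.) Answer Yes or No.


String 1: 'alwre' -> sorted: 'aelrw'
String 2: 'arwle' -> sorted: 'aelrw'
Compare sorted forms: 'aelrw' == 'aelrw'
Anagram: Yes


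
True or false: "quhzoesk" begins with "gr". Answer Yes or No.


Input string: 'quhzoesk'
Prefix to check: 'gr'
First 2 characters of input: 'qu'
Match: False
Result: No


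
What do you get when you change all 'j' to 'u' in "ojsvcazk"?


Input string: 'ojsvcazk'
Operation: replace 'j' with 'u'
Positions of 'j': 1
After replacement: ousvcazk


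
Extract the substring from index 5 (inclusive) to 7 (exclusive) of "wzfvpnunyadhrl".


Input string: 'wzfvpnunyadhrl'
Operation: slice [5:7]
Extract characters: s[5]='n', s[6]='u'
Result: nu


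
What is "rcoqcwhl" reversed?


Input string: 'rcoqcwhl'
Operation: reverse character order
Original order: 'r' -> 'c' -> 'o' -> 'q' -> 'c' -> 'w' -> 'h' -> 'l'
Reversed order: 'l' -> 'h' -> 'w' -> 'c' -> 'q' -> 'o' -> 'c' -> 'r'
Result: lhwcqocr
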